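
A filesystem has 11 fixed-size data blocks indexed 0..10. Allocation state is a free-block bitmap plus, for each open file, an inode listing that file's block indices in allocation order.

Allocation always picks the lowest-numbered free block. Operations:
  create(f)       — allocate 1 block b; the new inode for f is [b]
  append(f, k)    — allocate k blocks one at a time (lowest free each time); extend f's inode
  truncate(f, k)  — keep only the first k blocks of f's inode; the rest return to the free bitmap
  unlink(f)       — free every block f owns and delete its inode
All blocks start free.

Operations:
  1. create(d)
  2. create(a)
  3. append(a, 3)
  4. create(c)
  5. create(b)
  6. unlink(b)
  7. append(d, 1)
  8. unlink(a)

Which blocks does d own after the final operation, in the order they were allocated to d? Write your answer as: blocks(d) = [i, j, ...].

  1. create(d)  ⇒  F..........  {d→[0]}
  2. create(a)  ⇒  FF.........  {a→[1]; d→[0]}
  3. append(a, 3)  ⇒  FFFFF......  {a→[1, 2, 3, 4]; d→[0]}
  4. create(c)  ⇒  FFFFFF.....  {a→[1, 2, 3, 4]; c→[5]; d→[0]}
  5. create(b)  ⇒  FFFFFFF....  {a→[1, 2, 3, 4]; b→[6]; c→[5]; d→[0]}
  6. unlink(b)  ⇒  FFFFFF.....  {a→[1, 2, 3, 4]; c→[5]; d→[0]}
  7. append(d, 1)  ⇒  FFFFFFF....  {a→[1, 2, 3, 4]; c→[5]; d→[0, 6]}
  8. unlink(a)  ⇒  F....FF....  {c→[5]; d→[0, 6]}

blocks(d) = [0, 6]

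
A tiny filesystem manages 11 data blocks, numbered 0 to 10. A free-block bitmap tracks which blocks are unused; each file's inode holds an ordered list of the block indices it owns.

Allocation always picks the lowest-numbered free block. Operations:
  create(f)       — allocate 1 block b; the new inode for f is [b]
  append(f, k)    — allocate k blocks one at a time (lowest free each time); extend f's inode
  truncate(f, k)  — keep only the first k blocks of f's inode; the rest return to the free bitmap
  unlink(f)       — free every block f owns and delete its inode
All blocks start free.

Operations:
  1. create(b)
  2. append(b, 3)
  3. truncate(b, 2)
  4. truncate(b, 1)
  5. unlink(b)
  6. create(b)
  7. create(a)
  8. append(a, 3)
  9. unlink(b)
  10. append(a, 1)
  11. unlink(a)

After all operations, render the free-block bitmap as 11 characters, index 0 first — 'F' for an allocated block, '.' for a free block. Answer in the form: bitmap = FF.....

after create(b) → b:[0]  free=[F..........]
after append(b, 3) → b:[0, 1, 2, 3]  free=[FFFF.......]
after truncate(b, 2) → b:[0, 1]  free=[FF.........]
after truncate(b, 1) → b:[0]  free=[F..........]
after unlink(b) →   free=[...........]
after create(b) → b:[0]  free=[F..........]
after create(a) → a:[1], b:[0]  free=[FF.........]
after append(a, 3) → a:[1, 2, 3, 4], b:[0]  free=[FFFFF......]
after unlink(b) → a:[1, 2, 3, 4]  free=[.FFFF......]
after append(a, 1) → a:[1, 2, 3, 4, 0]  free=[FFFFF......]
after unlink(a) →   free=[...........]

bitmap = ...........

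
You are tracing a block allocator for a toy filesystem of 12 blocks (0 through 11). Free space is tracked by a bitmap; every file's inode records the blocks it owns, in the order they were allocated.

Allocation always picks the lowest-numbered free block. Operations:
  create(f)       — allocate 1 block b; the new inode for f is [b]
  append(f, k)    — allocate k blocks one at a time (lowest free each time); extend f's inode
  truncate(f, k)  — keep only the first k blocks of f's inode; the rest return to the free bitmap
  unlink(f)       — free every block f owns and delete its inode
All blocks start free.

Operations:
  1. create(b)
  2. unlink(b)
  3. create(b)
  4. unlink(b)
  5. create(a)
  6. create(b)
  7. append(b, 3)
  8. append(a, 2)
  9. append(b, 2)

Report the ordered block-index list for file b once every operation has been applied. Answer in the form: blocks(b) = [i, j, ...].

blocks(b) = [1, 2, 3, 4, 7, 8]

[1] create(b) — b=0 (map F...........)
[2] unlink(b) —  (map ............)
[3] create(b) — b=0 (map F...........)
[4] unlink(b) —  (map ............)
[5] create(a) — a=0 (map F...........)
[6] create(b) — a=0 b=1 (map FF..........)
[7] append(b, 3) — a=0 b=1,2,3,4 (map FFFFF.......)
[8] append(a, 2) — a=0,5,6 b=1,2,3,4 (map FFFFFFF.....)
[9] append(b, 2) — a=0,5,6 b=1,2,3,4,7,8 (map FFFFFFFFF...)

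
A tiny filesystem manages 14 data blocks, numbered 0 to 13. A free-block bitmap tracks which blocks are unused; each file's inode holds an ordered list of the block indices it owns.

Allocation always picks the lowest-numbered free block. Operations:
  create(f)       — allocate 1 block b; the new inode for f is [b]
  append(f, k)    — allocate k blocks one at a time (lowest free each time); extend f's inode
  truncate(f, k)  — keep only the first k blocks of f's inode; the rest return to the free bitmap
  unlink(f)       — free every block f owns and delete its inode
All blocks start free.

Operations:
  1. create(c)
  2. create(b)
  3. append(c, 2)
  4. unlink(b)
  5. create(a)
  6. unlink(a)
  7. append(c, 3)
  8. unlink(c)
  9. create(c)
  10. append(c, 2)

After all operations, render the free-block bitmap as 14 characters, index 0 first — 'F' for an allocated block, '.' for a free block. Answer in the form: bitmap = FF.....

[1] create(c) — c=0 (map F.............)
[2] create(b) — b=1 c=0 (map FF............)
[3] append(c, 2) — b=1 c=0,2,3 (map FFFF..........)
[4] unlink(b) — c=0,2,3 (map F.FF..........)
[5] create(a) — a=1 c=0,2,3 (map FFFF..........)
[6] unlink(a) — c=0,2,3 (map F.FF..........)
[7] append(c, 3) — c=0,2,3,1,4,5 (map FFFFFF........)
[8] unlink(c) —  (map ..............)
[9] create(c) — c=0 (map F.............)
[10] append(c, 2) — c=0,1,2 (map FFF...........)

bitmap = FFF...........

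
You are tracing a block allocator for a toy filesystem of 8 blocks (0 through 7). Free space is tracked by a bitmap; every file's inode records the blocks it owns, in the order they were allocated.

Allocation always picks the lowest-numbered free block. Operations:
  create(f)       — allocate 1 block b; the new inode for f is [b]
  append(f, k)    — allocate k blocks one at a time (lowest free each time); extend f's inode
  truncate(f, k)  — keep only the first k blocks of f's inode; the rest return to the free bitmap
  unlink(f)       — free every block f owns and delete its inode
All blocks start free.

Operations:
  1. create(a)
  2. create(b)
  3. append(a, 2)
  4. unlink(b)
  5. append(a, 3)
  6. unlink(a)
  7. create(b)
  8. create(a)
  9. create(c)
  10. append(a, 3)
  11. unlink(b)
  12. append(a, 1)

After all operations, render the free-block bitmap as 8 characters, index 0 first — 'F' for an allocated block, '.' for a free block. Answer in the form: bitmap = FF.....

bitmap = FFFFFF..

create(a): bitmap=F....... | a=[0]
create(b): bitmap=FF...... | a=[0] b=[1]
append(a, 2): bitmap=FFFF.... | a=[0, 2, 3] b=[1]
unlink(b): bitmap=F.FF.... | a=[0, 2, 3]
append(a, 3): bitmap=FFFFFF.. | a=[0, 2, 3, 1, 4, 5]
unlink(a): bitmap=........ | 
create(b): bitmap=F....... | b=[0]
create(a): bitmap=FF...... | a=[1] b=[0]
create(c): bitmap=FFF..... | a=[1] b=[0] c=[2]
append(a, 3): bitmap=FFFFFF.. | a=[1, 3, 4, 5] b=[0] c=[2]
unlink(b): bitmap=.FFFFF.. | a=[1, 3, 4, 5] c=[2]
append(a, 1): bitmap=FFFFFF.. | a=[1, 3, 4, 5, 0] c=[2]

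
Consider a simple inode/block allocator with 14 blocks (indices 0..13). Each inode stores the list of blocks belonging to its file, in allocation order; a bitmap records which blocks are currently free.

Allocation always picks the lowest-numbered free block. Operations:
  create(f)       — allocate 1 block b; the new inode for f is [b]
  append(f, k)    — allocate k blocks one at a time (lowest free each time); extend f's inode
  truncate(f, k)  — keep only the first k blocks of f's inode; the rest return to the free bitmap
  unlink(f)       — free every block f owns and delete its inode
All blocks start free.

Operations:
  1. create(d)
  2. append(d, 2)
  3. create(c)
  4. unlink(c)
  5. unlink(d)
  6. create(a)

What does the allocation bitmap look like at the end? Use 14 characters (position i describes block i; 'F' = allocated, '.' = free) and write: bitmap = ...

bitmap = F.............

after create(d) → d:[0]  free=[F.............]
after append(d, 2) → d:[0, 1, 2]  free=[FFF...........]
after create(c) → c:[3], d:[0, 1, 2]  free=[FFFF..........]
after unlink(c) → d:[0, 1, 2]  free=[FFF...........]
after unlink(d) →   free=[..............]
after create(a) → a:[0]  free=[F.............]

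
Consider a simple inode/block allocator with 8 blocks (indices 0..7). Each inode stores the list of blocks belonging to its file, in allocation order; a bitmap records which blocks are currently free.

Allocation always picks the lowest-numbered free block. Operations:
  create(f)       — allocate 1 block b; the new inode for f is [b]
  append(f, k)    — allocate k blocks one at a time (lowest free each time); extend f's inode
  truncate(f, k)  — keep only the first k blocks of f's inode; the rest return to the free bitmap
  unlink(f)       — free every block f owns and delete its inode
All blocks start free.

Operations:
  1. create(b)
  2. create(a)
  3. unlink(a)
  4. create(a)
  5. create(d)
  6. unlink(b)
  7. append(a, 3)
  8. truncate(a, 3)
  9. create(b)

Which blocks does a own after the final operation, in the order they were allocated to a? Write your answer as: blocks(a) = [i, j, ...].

after create(b) → b:[0]  free=[F.......]
after create(a) → a:[1], b:[0]  free=[FF......]
after unlink(a) → b:[0]  free=[F.......]
after create(a) → a:[1], b:[0]  free=[FF......]
after create(d) → a:[1], b:[0], d:[2]  free=[FFF.....]
after unlink(b) → a:[1], d:[2]  free=[.FF.....]
after append(a, 3) → a:[1, 0, 3, 4], d:[2]  free=[FFFFF...]
after truncate(a, 3) → a:[1, 0, 3], d:[2]  free=[FFFF....]
after create(b) → a:[1, 0, 3], b:[4], d:[2]  free=[FFFFF...]

blocks(a) = [1, 0, 3]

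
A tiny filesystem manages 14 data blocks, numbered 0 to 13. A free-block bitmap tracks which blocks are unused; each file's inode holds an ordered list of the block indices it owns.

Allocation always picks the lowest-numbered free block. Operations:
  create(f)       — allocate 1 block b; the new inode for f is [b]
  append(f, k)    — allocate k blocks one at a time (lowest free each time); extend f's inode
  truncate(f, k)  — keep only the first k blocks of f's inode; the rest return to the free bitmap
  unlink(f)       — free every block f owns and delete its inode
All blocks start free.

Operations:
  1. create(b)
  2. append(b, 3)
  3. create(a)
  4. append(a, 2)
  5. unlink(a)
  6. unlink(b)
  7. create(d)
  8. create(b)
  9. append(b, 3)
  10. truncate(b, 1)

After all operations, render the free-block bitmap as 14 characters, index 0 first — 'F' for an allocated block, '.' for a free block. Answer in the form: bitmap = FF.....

create(b): bitmap=F............. | b=[0]
append(b, 3): bitmap=FFFF.......... | b=[0, 1, 2, 3]
create(a): bitmap=FFFFF......... | a=[4] b=[0, 1, 2, 3]
append(a, 2): bitmap=FFFFFFF....... | a=[4, 5, 6] b=[0, 1, 2, 3]
unlink(a): bitmap=FFFF.......... | b=[0, 1, 2, 3]
unlink(b): bitmap=.............. | 
create(d): bitmap=F............. | d=[0]
create(b): bitmap=FF............ | b=[1] d=[0]
append(b, 3): bitmap=FFFFF......... | b=[1, 2, 3, 4] d=[0]
truncate(b, 1): bitmap=FF............ | b=[1] d=[0]

bitmap = FF............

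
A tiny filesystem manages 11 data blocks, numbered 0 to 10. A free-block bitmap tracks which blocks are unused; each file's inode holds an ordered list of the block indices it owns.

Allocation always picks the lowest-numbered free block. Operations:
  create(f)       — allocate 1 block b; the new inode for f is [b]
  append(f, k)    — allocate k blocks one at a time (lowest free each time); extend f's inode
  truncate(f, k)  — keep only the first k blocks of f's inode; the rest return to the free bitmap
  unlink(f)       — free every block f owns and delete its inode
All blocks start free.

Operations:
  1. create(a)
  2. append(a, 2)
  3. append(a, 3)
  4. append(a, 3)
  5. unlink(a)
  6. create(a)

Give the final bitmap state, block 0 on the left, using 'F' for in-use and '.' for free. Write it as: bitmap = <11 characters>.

[1] create(a) — a=0 (map F..........)
[2] append(a, 2) — a=0,1,2 (map FFF........)
[3] append(a, 3) — a=0,1,2,3,4,5 (map FFFFFF.....)
[4] append(a, 3) — a=0,1,2,3,4,5,6,7,8 (map FFFFFFFFF..)
[5] unlink(a) —  (map ...........)
[6] create(a) — a=0 (map F..........)

bitmap = F..........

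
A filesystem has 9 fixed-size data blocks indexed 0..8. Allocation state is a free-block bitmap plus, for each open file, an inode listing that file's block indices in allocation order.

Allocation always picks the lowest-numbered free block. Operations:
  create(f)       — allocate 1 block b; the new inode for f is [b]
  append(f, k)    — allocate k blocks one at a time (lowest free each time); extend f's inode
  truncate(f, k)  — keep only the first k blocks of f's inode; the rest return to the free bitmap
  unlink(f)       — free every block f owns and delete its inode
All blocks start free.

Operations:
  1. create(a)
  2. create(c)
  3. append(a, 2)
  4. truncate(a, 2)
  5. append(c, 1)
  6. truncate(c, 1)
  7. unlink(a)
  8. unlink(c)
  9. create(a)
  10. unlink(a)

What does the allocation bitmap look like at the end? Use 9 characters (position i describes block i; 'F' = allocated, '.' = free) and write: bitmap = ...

bitmap = .........

after create(a) → a:[0]  free=[F........]
after create(c) → a:[0], c:[1]  free=[FF.......]
after append(a, 2) → a:[0, 2, 3], c:[1]  free=[FFFF.....]
after truncate(a, 2) → a:[0, 2], c:[1]  free=[FFF......]
after append(c, 1) → a:[0, 2], c:[1, 3]  free=[FFFF.....]
after truncate(c, 1) → a:[0, 2], c:[1]  free=[FFF......]
after unlink(a) → c:[1]  free=[.F.......]
after unlink(c) →   free=[.........]
after create(a) → a:[0]  free=[F........]
after unlink(a) →   free=[.........]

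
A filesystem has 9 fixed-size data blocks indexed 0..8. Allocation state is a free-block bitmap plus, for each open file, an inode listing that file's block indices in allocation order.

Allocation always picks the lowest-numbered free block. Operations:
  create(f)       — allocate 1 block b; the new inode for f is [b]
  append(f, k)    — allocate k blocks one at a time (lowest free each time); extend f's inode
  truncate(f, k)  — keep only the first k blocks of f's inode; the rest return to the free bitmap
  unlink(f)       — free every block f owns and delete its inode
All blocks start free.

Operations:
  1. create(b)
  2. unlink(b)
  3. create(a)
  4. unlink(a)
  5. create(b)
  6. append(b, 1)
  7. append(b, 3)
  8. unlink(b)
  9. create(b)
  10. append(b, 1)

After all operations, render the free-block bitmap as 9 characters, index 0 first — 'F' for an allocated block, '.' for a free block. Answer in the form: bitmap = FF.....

  1. create(b)  ⇒  F........  {b→[0]}
  2. unlink(b)  ⇒  .........  {}
  3. create(a)  ⇒  F........  {a→[0]}
  4. unlink(a)  ⇒  .........  {}
  5. create(b)  ⇒  F........  {b→[0]}
  6. append(b, 1)  ⇒  FF.......  {b→[0, 1]}
  7. append(b, 3)  ⇒  FFFFF....  {b→[0, 1, 2, 3, 4]}
  8. unlink(b)  ⇒  .........  {}
  9. create(b)  ⇒  F........  {b→[0]}
  10. append(b, 1)  ⇒  FF.......  {b→[0, 1]}

bitmap = FF.......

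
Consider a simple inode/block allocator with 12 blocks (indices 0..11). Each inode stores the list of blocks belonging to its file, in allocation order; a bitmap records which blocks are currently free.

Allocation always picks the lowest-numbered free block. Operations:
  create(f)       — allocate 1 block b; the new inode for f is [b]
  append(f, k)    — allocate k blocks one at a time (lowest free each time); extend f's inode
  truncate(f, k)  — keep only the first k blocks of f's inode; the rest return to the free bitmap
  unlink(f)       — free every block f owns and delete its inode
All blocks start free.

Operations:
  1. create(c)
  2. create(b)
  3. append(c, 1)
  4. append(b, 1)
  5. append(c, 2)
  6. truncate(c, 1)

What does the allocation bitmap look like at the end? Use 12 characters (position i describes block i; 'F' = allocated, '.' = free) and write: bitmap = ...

after create(c) → c:[0]  free=[F...........]
after create(b) → b:[1], c:[0]  free=[FF..........]
after append(c, 1) → b:[1], c:[0, 2]  free=[FFF.........]
after append(b, 1) → b:[1, 3], c:[0, 2]  free=[FFFF........]
after append(c, 2) → b:[1, 3], c:[0, 2, 4, 5]  free=[FFFFFF......]
after truncate(c, 1) → b:[1, 3], c:[0]  free=[FF.F........]

bitmap = FF.F........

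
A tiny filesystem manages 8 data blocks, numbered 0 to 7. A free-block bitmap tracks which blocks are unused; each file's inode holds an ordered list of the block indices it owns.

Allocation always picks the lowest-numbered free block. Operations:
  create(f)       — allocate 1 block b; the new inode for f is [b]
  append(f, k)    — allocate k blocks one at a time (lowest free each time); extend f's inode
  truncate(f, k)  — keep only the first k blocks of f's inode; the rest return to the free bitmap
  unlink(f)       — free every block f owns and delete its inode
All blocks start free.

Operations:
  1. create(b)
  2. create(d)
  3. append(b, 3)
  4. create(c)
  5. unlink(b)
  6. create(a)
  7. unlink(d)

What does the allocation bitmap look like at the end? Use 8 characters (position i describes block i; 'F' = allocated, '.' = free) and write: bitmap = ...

after create(b) → b:[0]  free=[F.......]
after create(d) → b:[0], d:[1]  free=[FF......]
after append(b, 3) → b:[0, 2, 3, 4], d:[1]  free=[FFFFF...]
after create(c) → b:[0, 2, 3, 4], c:[5], d:[1]  free=[FFFFFF..]
after unlink(b) → c:[5], d:[1]  free=[.F...F..]
after create(a) → a:[0], c:[5], d:[1]  free=[FF...F..]
after unlink(d) → a:[0], c:[5]  free=[F....F..]

bitmap = F....F..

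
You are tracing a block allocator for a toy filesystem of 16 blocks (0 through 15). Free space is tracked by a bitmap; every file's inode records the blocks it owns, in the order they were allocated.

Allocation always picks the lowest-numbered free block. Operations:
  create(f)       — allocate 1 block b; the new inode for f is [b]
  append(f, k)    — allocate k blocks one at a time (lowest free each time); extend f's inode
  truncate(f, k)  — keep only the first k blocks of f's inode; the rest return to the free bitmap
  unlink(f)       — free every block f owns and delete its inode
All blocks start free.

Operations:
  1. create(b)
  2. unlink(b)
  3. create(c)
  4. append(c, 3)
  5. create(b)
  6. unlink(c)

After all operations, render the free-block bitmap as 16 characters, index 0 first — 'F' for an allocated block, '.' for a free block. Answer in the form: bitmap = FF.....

bitmap = ....F...........

after create(b) → b:[0]  free=[F...............]
after unlink(b) →   free=[................]
after create(c) → c:[0]  free=[F...............]
after append(c, 3) → c:[0, 1, 2, 3]  free=[FFFF............]
after create(b) → b:[4], c:[0, 1, 2, 3]  free=[FFFFF...........]
after unlink(c) → b:[4]  free=[....F...........]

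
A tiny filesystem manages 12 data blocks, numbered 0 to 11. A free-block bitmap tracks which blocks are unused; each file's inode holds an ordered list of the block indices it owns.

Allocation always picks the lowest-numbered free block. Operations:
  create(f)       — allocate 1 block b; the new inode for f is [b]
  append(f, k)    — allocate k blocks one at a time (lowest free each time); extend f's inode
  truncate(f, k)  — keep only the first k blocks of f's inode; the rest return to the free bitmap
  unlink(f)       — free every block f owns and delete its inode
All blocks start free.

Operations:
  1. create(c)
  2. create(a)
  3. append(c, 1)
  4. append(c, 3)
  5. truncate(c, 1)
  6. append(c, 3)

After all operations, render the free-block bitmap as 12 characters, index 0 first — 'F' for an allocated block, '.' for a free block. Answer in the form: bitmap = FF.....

bitmap = FFFFF.......

create(c): bitmap=F........... | c=[0]
create(a): bitmap=FF.......... | a=[1] c=[0]
append(c, 1): bitmap=FFF......... | a=[1] c=[0, 2]
append(c, 3): bitmap=FFFFFF...... | a=[1] c=[0, 2, 3, 4, 5]
truncate(c, 1): bitmap=FF.......... | a=[1] c=[0]
append(c, 3): bitmap=FFFFF....... | a=[1] c=[0, 2, 3, 4]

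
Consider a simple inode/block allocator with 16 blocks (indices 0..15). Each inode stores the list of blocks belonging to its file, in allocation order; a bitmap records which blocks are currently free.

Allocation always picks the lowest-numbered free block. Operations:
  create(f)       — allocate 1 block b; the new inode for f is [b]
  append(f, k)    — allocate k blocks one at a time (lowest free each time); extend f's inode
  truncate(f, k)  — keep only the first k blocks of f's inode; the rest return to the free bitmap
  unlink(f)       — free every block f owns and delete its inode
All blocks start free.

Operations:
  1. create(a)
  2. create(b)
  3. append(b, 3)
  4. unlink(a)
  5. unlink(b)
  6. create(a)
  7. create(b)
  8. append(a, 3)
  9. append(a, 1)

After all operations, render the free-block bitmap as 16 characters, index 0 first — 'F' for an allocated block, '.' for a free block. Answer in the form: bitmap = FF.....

  1. create(a)  ⇒  F...............  {a→[0]}
  2. create(b)  ⇒  FF..............  {a→[0]; b→[1]}
  3. append(b, 3)  ⇒  FFFFF...........  {a→[0]; b→[1, 2, 3, 4]}
  4. unlink(a)  ⇒  .FFFF...........  {b→[1, 2, 3, 4]}
  5. unlink(b)  ⇒  ................  {}
  6. create(a)  ⇒  F...............  {a→[0]}
  7. create(b)  ⇒  FF..............  {a→[0]; b→[1]}
  8. append(a, 3)  ⇒  FFFFF...........  {a→[0, 2, 3, 4]; b→[1]}
  9. append(a, 1)  ⇒  FFFFFF..........  {a→[0, 2, 3, 4, 5]; b→[1]}

bitmap = FFFFFF..........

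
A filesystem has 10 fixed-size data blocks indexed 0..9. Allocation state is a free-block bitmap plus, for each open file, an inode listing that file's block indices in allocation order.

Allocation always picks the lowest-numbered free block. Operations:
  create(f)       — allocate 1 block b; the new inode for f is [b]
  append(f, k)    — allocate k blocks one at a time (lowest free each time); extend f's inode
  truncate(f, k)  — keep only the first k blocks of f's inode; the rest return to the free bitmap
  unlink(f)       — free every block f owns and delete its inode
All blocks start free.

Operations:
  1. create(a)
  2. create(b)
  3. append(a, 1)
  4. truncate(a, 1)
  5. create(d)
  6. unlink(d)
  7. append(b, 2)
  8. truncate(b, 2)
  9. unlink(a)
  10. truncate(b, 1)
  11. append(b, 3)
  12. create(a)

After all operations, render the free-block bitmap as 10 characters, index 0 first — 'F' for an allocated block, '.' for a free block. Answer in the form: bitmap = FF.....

  1. create(a)  ⇒  F.........  {a→[0]}
  2. create(b)  ⇒  FF........  {a→[0]; b→[1]}
  3. append(a, 1)  ⇒  FFF.......  {a→[0, 2]; b→[1]}
  4. truncate(a, 1)  ⇒  FF........  {a→[0]; b→[1]}
  5. create(d)  ⇒  FFF.......  {a→[0]; b→[1]; d→[2]}
  6. unlink(d)  ⇒  FF........  {a→[0]; b→[1]}
  7. append(b, 2)  ⇒  FFFF......  {a→[0]; b→[1, 2, 3]}
  8. truncate(b, 2)  ⇒  FFF.......  {a→[0]; b→[1, 2]}
  9. unlink(a)  ⇒  .FF.......  {b→[1, 2]}
  10. truncate(b, 1)  ⇒  .F........  {b→[1]}
  11. append(b, 3)  ⇒  FFFF......  {b→[1, 0, 2, 3]}
  12. create(a)  ⇒  FFFFF.....  {a→[4]; b→[1, 0, 2, 3]}

bitmap = FFFFF.....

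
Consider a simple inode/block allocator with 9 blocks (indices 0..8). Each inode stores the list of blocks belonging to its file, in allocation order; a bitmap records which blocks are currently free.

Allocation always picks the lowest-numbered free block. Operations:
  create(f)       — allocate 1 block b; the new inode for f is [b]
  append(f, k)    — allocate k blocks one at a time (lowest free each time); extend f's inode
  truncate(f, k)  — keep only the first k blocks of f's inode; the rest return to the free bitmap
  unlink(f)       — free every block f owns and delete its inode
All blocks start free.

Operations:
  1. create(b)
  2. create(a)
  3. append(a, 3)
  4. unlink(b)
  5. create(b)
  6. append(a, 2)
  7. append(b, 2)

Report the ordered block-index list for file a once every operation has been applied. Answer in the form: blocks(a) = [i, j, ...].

[1] create(b) — b=0 (map F........)
[2] create(a) — a=1 b=0 (map FF.......)
[3] append(a, 3) — a=1,2,3,4 b=0 (map FFFFF....)
[4] unlink(b) — a=1,2,3,4 (map .FFFF....)
[5] create(b) — a=1,2,3,4 b=0 (map FFFFF....)
[6] append(a, 2) — a=1,2,3,4,5,6 b=0 (map FFFFFFF..)
[7] append(b, 2) — a=1,2,3,4,5,6 b=0,7,8 (map FFFFFFFFF)

blocks(a) = [1, 2, 3, 4, 5, 6]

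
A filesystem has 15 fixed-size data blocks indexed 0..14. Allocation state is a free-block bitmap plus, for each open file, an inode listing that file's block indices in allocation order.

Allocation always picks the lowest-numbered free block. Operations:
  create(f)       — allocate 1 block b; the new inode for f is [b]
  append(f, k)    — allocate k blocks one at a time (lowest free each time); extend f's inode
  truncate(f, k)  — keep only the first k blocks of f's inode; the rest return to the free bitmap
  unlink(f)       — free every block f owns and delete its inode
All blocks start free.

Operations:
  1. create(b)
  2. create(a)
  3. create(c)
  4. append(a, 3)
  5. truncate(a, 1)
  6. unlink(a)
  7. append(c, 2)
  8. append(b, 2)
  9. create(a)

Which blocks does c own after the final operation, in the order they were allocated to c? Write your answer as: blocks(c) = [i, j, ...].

blocks(c) = [2, 1, 3]

[1] create(b) — b=0 (map F..............)
[2] create(a) — a=1 b=0 (map FF.............)
[3] create(c) — a=1 b=0 c=2 (map FFF............)
[4] append(a, 3) — a=1,3,4,5 b=0 c=2 (map FFFFFF.........)
[5] truncate(a, 1) — a=1 b=0 c=2 (map FFF............)
[6] unlink(a) — b=0 c=2 (map F.F............)
[7] append(c, 2) — b=0 c=2,1,3 (map FFFF...........)
[8] append(b, 2) — b=0,4,5 c=2,1,3 (map FFFFFF.........)
[9] create(a) — a=6 b=0,4,5 c=2,1,3 (map FFFFFFF........)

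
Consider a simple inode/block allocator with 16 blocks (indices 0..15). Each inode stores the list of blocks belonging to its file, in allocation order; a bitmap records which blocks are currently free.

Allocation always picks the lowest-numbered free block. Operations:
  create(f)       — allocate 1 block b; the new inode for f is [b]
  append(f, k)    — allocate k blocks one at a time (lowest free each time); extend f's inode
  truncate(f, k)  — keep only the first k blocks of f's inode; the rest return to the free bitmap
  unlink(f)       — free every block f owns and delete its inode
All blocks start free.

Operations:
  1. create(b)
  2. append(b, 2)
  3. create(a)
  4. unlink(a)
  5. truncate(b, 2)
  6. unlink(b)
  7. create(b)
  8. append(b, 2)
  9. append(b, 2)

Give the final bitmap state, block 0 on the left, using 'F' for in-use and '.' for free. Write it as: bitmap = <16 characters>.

bitmap = FFFFF...........

  1. create(b)  ⇒  F...............  {b→[0]}
  2. append(b, 2)  ⇒  FFF.............  {b→[0, 1, 2]}
  3. create(a)  ⇒  FFFF............  {a→[3]; b→[0, 1, 2]}
  4. unlink(a)  ⇒  FFF.............  {b→[0, 1, 2]}
  5. truncate(b, 2)  ⇒  FF..............  {b→[0, 1]}
  6. unlink(b)  ⇒  ................  {}
  7. create(b)  ⇒  F...............  {b→[0]}
  8. append(b, 2)  ⇒  FFF.............  {b→[0, 1, 2]}
  9. append(b, 2)  ⇒  FFFFF...........  {b→[0, 1, 2, 3, 4]}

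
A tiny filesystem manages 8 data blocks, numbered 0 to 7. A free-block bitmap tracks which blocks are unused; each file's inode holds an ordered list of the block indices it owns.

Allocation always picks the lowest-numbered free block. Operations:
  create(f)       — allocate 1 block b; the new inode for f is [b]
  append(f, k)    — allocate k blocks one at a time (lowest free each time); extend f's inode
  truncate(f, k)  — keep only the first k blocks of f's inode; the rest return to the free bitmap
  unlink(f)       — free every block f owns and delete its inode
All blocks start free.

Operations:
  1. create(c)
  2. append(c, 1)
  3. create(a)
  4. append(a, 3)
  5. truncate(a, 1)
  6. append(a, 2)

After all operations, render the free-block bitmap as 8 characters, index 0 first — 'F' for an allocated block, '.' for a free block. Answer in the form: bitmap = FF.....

bitmap = FFFFF...

create(c): bitmap=F....... | c=[0]
append(c, 1): bitmap=FF...... | c=[0, 1]
create(a): bitmap=FFF..... | a=[2] c=[0, 1]
append(a, 3): bitmap=FFFFFF.. | a=[2, 3, 4, 5] c=[0, 1]
truncate(a, 1): bitmap=FFF..... | a=[2] c=[0, 1]
append(a, 2): bitmap=FFFFF... | a=[2, 3, 4] c=[0, 1]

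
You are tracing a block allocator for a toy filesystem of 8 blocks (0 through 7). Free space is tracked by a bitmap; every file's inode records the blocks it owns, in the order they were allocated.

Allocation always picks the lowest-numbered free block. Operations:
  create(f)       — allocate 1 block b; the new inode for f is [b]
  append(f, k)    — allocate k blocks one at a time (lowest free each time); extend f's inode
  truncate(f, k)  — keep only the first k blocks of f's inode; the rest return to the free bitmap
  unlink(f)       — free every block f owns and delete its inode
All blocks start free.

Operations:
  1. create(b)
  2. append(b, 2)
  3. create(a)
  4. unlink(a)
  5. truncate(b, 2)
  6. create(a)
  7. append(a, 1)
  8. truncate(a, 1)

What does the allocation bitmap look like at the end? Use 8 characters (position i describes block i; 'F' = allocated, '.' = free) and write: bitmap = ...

bitmap = FFF.....

[1] create(b) — b=0 (map F.......)
[2] append(b, 2) — b=0,1,2 (map FFF.....)
[3] create(a) — a=3 b=0,1,2 (map FFFF....)
[4] unlink(a) — b=0,1,2 (map FFF.....)
[5] truncate(b, 2) — b=0,1 (map FF......)
[6] create(a) — a=2 b=0,1 (map FFF.....)
[7] append(a, 1) — a=2,3 b=0,1 (map FFFF....)
[8] truncate(a, 1) — a=2 b=0,1 (map FFF.....)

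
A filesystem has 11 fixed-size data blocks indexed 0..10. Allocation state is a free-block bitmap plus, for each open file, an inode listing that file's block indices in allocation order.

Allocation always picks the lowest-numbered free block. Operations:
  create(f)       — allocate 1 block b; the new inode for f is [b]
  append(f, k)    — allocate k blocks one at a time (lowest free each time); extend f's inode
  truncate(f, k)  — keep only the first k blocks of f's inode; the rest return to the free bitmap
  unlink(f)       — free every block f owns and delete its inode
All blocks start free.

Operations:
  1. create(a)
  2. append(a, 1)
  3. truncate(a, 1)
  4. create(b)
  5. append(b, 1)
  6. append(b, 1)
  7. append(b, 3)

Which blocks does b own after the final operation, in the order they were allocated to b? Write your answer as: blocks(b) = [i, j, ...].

blocks(b) = [1, 2, 3, 4, 5, 6]

create(a): bitmap=F.......... | a=[0]
append(a, 1): bitmap=FF......... | a=[0, 1]
truncate(a, 1): bitmap=F.......... | a=[0]
create(b): bitmap=FF......... | a=[0] b=[1]
append(b, 1): bitmap=FFF........ | a=[0] b=[1, 2]
append(b, 1): bitmap=FFFF....... | a=[0] b=[1, 2, 3]
append(b, 3): bitmap=FFFFFFF.... | a=[0] b=[1, 2, 3, 4, 5, 6]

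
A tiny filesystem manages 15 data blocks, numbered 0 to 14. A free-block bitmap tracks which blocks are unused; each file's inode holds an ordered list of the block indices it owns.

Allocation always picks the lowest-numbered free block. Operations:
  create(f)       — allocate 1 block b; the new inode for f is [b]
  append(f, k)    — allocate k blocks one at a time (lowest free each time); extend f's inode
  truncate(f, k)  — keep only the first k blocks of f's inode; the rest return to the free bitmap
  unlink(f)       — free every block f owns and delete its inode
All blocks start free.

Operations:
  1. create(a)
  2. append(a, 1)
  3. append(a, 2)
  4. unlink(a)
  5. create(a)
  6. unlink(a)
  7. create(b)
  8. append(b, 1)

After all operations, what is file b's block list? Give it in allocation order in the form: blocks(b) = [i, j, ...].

  1. create(a)  ⇒  F..............  {a→[0]}
  2. append(a, 1)  ⇒  FF.............  {a→[0, 1]}
  3. append(a, 2)  ⇒  FFFF...........  {a→[0, 1, 2, 3]}
  4. unlink(a)  ⇒  ...............  {}
  5. create(a)  ⇒  F..............  {a→[0]}
  6. unlink(a)  ⇒  ...............  {}
  7. create(b)  ⇒  F..............  {b→[0]}
  8. append(b, 1)  ⇒  FF.............  {b→[0, 1]}

blocks(b) = [0, 1]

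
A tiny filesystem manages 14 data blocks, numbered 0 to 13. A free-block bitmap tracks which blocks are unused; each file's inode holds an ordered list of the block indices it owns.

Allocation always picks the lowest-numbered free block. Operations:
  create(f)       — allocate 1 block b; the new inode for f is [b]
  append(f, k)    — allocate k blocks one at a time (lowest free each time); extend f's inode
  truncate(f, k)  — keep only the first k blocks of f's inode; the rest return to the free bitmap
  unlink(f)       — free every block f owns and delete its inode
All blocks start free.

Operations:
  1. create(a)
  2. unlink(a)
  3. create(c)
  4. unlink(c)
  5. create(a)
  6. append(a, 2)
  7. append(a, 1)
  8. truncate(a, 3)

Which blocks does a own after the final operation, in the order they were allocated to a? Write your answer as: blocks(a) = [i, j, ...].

blocks(a) = [0, 1, 2]

  1. create(a)  ⇒  F.............  {a→[0]}
  2. unlink(a)  ⇒  ..............  {}
  3. create(c)  ⇒  F.............  {c→[0]}
  4. unlink(c)  ⇒  ..............  {}
  5. create(a)  ⇒  F.............  {a→[0]}
  6. append(a, 2)  ⇒  FFF...........  {a→[0, 1, 2]}
  7. append(a, 1)  ⇒  FFFF..........  {a→[0, 1, 2, 3]}
  8. truncate(a, 3)  ⇒  FFF...........  {a→[0, 1, 2]}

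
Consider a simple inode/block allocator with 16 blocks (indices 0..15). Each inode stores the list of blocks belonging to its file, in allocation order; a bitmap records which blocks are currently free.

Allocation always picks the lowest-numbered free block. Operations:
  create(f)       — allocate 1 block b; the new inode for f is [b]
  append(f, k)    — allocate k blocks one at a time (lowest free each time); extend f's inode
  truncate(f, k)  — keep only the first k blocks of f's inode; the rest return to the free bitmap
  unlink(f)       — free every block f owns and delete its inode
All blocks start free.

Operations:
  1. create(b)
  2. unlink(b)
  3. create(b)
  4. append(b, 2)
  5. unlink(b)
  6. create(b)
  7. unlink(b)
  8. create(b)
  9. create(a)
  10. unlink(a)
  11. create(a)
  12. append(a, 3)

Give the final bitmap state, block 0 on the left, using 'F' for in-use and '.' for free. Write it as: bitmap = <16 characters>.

  1. create(b)  ⇒  F...............  {b→[0]}
  2. unlink(b)  ⇒  ................  {}
  3. create(b)  ⇒  F...............  {b→[0]}
  4. append(b, 2)  ⇒  FFF.............  {b→[0, 1, 2]}
  5. unlink(b)  ⇒  ................  {}
  6. create(b)  ⇒  F...............  {b→[0]}
  7. unlink(b)  ⇒  ................  {}
  8. create(b)  ⇒  F...............  {b→[0]}
  9. create(a)  ⇒  FF..............  {a→[1]; b→[0]}
  10. unlink(a)  ⇒  F...............  {b→[0]}
  11. create(a)  ⇒  FF..............  {a→[1]; b→[0]}
  12. append(a, 3)  ⇒  FFFFF...........  {a→[1, 2, 3, 4]; b→[0]}

bitmap = FFFFF...........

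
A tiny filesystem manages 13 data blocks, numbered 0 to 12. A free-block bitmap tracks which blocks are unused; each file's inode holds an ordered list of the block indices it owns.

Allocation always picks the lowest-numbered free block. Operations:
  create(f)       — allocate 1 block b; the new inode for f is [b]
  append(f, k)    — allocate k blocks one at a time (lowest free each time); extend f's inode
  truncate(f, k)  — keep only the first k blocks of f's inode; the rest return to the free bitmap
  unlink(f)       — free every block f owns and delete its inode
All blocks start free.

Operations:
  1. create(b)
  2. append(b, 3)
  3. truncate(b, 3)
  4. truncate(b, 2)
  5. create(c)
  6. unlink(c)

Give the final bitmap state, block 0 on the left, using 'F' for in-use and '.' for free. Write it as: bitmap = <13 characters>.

bitmap = FF...........

after create(b) → b:[0]  free=[F............]
after append(b, 3) → b:[0, 1, 2, 3]  free=[FFFF.........]
after truncate(b, 3) → b:[0, 1, 2]  free=[FFF..........]
after truncate(b, 2) → b:[0, 1]  free=[FF...........]
after create(c) → b:[0, 1], c:[2]  free=[FFF..........]
after unlink(c) → b:[0, 1]  free=[FF...........]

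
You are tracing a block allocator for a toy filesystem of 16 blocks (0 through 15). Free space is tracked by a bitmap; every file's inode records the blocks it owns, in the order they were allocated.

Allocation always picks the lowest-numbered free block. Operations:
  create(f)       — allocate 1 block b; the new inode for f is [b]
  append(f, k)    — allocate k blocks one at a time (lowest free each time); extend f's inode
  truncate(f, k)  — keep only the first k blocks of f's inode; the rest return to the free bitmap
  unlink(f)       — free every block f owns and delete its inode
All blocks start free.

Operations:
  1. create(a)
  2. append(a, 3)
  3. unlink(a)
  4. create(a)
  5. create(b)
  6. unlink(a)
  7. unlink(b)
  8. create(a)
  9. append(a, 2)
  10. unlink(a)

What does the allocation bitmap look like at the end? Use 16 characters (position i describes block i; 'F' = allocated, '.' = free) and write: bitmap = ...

[1] create(a) — a=0 (map F...............)
[2] append(a, 3) — a=0,1,2,3 (map FFFF............)
[3] unlink(a) —  (map ................)
[4] create(a) — a=0 (map F...............)
[5] create(b) — a=0 b=1 (map FF..............)
[6] unlink(a) — b=1 (map .F..............)
[7] unlink(b) —  (map ................)
[8] create(a) — a=0 (map F...............)
[9] append(a, 2) — a=0,1,2 (map FFF.............)
[10] unlink(a) —  (map ................)

bitmap = ................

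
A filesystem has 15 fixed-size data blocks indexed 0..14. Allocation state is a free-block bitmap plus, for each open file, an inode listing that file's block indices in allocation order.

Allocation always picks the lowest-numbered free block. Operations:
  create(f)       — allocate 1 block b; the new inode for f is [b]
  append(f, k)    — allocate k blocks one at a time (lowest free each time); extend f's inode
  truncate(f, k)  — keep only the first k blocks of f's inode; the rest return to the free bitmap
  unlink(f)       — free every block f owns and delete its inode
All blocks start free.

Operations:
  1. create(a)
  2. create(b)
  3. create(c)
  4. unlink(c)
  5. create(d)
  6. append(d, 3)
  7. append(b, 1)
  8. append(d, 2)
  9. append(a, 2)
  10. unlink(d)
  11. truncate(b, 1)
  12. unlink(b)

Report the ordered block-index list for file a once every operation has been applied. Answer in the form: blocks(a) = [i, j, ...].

  1. create(a)  ⇒  F..............  {a→[0]}
  2. create(b)  ⇒  FF.............  {a→[0]; b→[1]}
  3. create(c)  ⇒  FFF............  {a→[0]; b→[1]; c→[2]}
  4. unlink(c)  ⇒  FF.............  {a→[0]; b→[1]}
  5. create(d)  ⇒  FFF............  {a→[0]; b→[1]; d→[2]}
  6. append(d, 3)  ⇒  FFFFFF.........  {a→[0]; b→[1]; d→[2, 3, 4, 5]}
  7. append(b, 1)  ⇒  FFFFFFF........  {a→[0]; b→[1, 6]; d→[2, 3, 4, 5]}
  8. append(d, 2)  ⇒  FFFFFFFFF......  {a→[0]; b→[1, 6]; d→[2, 3, 4, 5, 7, 8]}
  9. append(a, 2)  ⇒  FFFFFFFFFFF....  {a→[0, 9, 10]; b→[1, 6]; d→[2, 3, 4, 5, 7, 8]}
  10. unlink(d)  ⇒  FF....F..FF....  {a→[0, 9, 10]; b→[1, 6]}
  11. truncate(b, 1)  ⇒  FF.......FF....  {a→[0, 9, 10]; b→[1]}
  12. unlink(b)  ⇒  F........FF....  {a→[0, 9, 10]}

blocks(a) = [0, 9, 10]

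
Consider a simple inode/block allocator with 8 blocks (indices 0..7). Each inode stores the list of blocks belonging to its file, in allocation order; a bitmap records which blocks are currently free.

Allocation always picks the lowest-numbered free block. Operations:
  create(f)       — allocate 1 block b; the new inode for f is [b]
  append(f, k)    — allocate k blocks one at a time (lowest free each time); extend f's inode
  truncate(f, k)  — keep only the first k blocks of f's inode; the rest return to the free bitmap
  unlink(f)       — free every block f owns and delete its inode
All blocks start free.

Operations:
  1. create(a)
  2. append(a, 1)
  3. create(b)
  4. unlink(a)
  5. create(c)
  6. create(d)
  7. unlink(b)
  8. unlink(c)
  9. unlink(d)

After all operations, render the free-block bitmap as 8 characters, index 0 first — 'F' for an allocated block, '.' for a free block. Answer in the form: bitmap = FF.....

bitmap = ........

after create(a) → a:[0]  free=[F.......]
after append(a, 1) → a:[0, 1]  free=[FF......]
after create(b) → a:[0, 1], b:[2]  free=[FFF.....]
after unlink(a) → b:[2]  free=[..F.....]
after create(c) → b:[2], c:[0]  free=[F.F.....]
after create(d) → b:[2], c:[0], d:[1]  free=[FFF.....]
after unlink(b) → c:[0], d:[1]  free=[FF......]
after unlink(c) → d:[1]  free=[.F......]
after unlink(d) →   free=[........]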